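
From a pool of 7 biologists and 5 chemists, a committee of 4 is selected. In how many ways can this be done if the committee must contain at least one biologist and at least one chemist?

Total 4-person selections from all 12: C(12,4) = 495.
Subtract selections that omit an entire group: no biologists → C(5,4) = 5; no chemists → C(7,4) = 35.
Both groups omitted at once is impossible, so 495 − 40 = 455.

455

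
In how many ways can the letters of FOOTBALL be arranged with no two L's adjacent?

Total arrangements of FOOTBALL: 8!/(2!·2!) = 10080.
Arrangements with the L's together: treat LL as one letter, giving (7)!/(2!) = 2520.
Hence 10080 − 2520 = 7560.

7560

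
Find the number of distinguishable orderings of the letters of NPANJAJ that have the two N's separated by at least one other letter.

There are 7!/(2!·2!·2!) = 630 arrangements of NPANJAJ in total.
If the two N's are adjacent, glue them into one block, leaving 6 items to arrange: (6)!/(2!·2!) = 180 ways.
Hence 630 − 180 = 450.

450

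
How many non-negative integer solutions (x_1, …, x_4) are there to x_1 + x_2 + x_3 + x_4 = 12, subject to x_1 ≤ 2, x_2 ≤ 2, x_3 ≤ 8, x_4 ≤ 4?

27

Without the upper bounds there are C(15,3) = 455 ways to split 12 among 4 variables.
Subtract solutions that violate a single cap (substitute x_i' = x_i − (cap_i+1)): x_1 ≥ 3 gives C(12,3) = 220; x_2 ≥ 3 gives C(12,3) = 220; x_3 ≥ 9 gives C(6,3) = 20; x_4 ≥ 5 gives C(10,3) = 120. Together 580.
Add back pairs where two caps are both exceeded: 84 + 1 + 35 + 1 + 35 + 0 = 156.
Subtract triples: 0 + 4 + 0 + 0 = 4.
By inclusion–exclusion the count is 455 − 580 + 156 − 4 = 27.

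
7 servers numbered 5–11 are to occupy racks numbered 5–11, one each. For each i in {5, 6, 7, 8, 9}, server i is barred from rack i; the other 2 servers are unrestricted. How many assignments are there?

2428

Let Aᵢ (for 5 ≤ i ≤ 9) be the placements that put server i in its forbidden rack. Any j of these fix j positions, leaving (7−j)! ways to fill the rest, and there are C(5,j) ways to pick which j.
By inclusion–exclusion, the number of valid placements is Σ_{j=0}^{5} (−1)^j C(5,j)·(7−j)!.
Computing: 5040 − 3600 + 1200 − 240 + 30 − 2 = 2428.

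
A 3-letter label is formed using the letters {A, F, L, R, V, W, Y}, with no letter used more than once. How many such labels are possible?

Choose and order 3 of the 7 symbols: the first letter has 7 options, the next 6, then 5.
7 × 6 × 5 = 210.

210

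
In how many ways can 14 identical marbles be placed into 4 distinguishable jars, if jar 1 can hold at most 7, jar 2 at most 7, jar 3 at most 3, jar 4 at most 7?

172

Ignoring the caps, the number of non-negative solutions to x_1+…+x_4 = 14 is C(17,3) = 680.
Subtract solutions that violate a single cap (substitute x_i' = x_i − (cap_i+1)): x_1 ≥ 8 gives C(9,3) = 84; x_2 ≥ 8 gives C(9,3) = 84; x_3 ≥ 4 gives C(13,3) = 286; x_4 ≥ 8 gives C(9,3) = 84. Together 538.
Add back pairs where two caps are both exceeded: 0 + 10 + 0 + 10 + 0 + 10 = 30.
By inclusion–exclusion the count is 680 − 538 + 30 = 172.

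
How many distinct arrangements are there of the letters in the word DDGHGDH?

Letter multiplicities in DDGHGDH: D×3, G×2, H×2.
So there are 7! / (3!·2!·2!) = 210 distinguishable arrangements.

210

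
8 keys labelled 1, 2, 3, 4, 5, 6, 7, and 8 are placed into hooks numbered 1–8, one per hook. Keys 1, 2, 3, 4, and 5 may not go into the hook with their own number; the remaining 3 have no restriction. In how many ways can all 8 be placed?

21234

Let Aᵢ (for 1 ≤ i ≤ 5) be the placements that put key i in its forbidden hook. Any j of these fix j positions, leaving (8−j)! ways to fill the rest, and there are C(5,j) ways to pick which j.
By inclusion–exclusion, the number of valid placements is Σ_{j=0}^{5} (−1)^j C(5,j)·(8−j)!.
Computing: 40320 − 25200 + 7200 − 1200 + 120 − 6 = 21234.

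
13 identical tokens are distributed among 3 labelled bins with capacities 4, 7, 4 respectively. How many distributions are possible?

Without the upper bounds there are C(15,2) = 105 ways to split 13 among 3 bins.
Subtract solutions that violate a single cap (substitute x_i' = x_i − (cap_i+1)): x_1 ≥ 5 gives C(10,2) = 45; x_2 ≥ 8 gives C(7,2) = 21; x_3 ≥ 5 gives C(10,2) = 45. Together 111.
Add back pairs where two caps are both exceeded: 1 + 10 + 1 = 12.
By inclusion–exclusion the count is 105 − 111 + 12 = 6.

6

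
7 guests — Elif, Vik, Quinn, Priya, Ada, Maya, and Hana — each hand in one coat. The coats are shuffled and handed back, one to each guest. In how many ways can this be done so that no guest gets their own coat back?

This is the derangement count D_7: permutations of 7 items with no fixed point.
By inclusion–exclusion this is Σ_{j=0}^{7} (−1)^j C(7,j)·(7−j)!.
Computing: 5040 − 5040 + 2520 − 840 + 210 − 42 + 7 − 1 = 1854.

1854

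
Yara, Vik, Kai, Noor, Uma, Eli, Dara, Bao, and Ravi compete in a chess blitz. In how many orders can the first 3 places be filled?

There are 9 choices for 1st place, 8 for 2nd, and 7 for 3rd.
That gives 9 × 8 × 7 = 504.

504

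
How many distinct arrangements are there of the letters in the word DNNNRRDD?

The 8 letters of DNNNRRDD have repeats: D appearing 3 times, N appearing 3 times, and R appearing twice.
So there are 8! / (3!·3!·2!) = 560 distinguishable arrangements.

560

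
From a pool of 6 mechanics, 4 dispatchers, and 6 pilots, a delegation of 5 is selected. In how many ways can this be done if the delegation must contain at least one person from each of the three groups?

3084

Unrestricted: C(16,5) = 4368 ways to pick any 5 of the 16.
Selections missing a whole group: no mechanics → C(10,5) = 252; no dispatchers → C(12,5) = 792; no pilots → C(10,5) = 252.
Add back selections omitting two groups (i.e. drawn from a single group): C(6,5) + C(4,5) + C(6,5) = 12.
By inclusion–exclusion: 4368 − 1296 + 12 = 3084.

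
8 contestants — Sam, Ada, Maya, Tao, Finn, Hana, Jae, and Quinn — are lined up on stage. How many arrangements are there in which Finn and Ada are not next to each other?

30240

Of the 8! = 40320 arrangements, those with Finn and Ada adjacent number 2 × 7! = 10080 (treat the pair as a block with 2 internal orders).
So 40320 − 10080 = 30240 arrangements keep them apart.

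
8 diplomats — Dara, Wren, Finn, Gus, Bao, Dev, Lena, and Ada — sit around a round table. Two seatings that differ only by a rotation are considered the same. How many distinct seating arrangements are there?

Fix one person's seat to break rotational symmetry; the remaining 7 people can be arranged in (7)! = 5040 ways.

5040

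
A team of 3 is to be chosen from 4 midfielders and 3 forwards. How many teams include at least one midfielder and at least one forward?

Total 3-person selections from all 7: C(7,3) = 35.
Subtract selections that omit an entire group: no midfielders → C(3,3) = 1; no forwards → C(4,3) = 4.
Both groups omitted at once is impossible, so 35 − 5 = 30.

30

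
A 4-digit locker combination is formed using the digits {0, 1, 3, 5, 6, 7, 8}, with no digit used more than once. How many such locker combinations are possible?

With no repetition, fill the 4 digits in order: 7 choices, then 6, down to 4.
7 × 6 × 5 × 4 = 840.

840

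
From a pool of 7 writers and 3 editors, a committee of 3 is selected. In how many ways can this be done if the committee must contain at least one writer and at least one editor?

84

Unrestricted: C(10,3) = 120 ways to pick any 3 of the 10.
Subtract selections that omit an entire group: no writers → C(3,3) = 1; no editors → C(7,3) = 35.
Both groups omitted at once is impossible, so 120 − 36 = 84.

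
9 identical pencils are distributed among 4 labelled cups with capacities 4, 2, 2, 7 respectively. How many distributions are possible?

Ignoring the caps, the number of non-negative solutions to x_1+…+x_4 = 9 is C(12,3) = 220.
Subtract solutions that violate a single cap (substitute x_i' = x_i − (cap_i+1)): x_1 ≥ 5 gives C(7,3) = 35; x_2 ≥ 3 gives C(9,3) = 84; x_3 ≥ 3 gives C(9,3) = 84; x_4 ≥ 8 gives C(4,3) = 4. Together 207.
Add back pairs where two caps are both exceeded: 4 + 4 + 0 + 20 + 0 + 0 = 28.
By inclusion–exclusion the count is 220 − 207 + 28 = 41.

41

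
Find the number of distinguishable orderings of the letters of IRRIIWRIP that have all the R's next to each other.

Treat the 3 copies of R as a single block. The multiset to arrange is then {RRR, I, I, I, I, P, W}, 7 items in all.
That gives (7)!/(4!) = 210 arrangements.

210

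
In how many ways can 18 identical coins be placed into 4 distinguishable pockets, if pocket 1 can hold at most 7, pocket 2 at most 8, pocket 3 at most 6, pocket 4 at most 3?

By stars and bars, unrestricted non-negative solutions to x_1+…+x_4 = 18 number C(18+3,3) = 1330.
Subtract solutions that violate a single cap (substitute x_i' = x_i − (cap_i+1)): x_1 ≥ 8 gives C(13,3) = 286; x_2 ≥ 9 gives C(12,3) = 220; x_3 ≥ 7 gives C(14,3) = 364; x_4 ≥ 4 gives C(17,3) = 680. Together 1550.
Add back pairs where two caps are both exceeded: 4 + 20 + 84 + 10 + 56 + 120 = 294.
By inclusion–exclusion the count is 1330 − 1550 + 294 = 74.

74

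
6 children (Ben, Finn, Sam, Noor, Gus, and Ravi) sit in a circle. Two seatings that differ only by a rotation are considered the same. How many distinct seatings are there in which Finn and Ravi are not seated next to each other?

Without the restriction there are (5)! = 120 seatings.
Seatings with Finn beside Ravi: treat them as a block with 2 internal orders, giving 2 × (4)! = 48.
Subtracting, 120 − 48 = 72.

72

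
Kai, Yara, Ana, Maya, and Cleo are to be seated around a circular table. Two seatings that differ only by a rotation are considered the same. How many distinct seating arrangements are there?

Around a circle, 5 distinct people have 5!/5 = (4)! = 24 rotationally distinct seatings.

24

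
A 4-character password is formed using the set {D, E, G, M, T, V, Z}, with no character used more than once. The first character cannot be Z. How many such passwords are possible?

The first character has 7−1 = 6 choices (anything except Z).
The remaining 3 characters are filled from the other 6 symbols without repetition: 6 × 5 × 4 = 120.
Total: 6 × 120 = 720.

720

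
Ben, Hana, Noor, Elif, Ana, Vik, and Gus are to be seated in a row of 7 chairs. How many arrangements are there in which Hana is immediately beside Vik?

1440

Treat {Hana, Vik} as a single unit. There are 6 units to order, and the pair itself can be ordered 2 ways.
So the count is 2·(6)! = 1440.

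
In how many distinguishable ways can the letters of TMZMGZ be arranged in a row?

180

TMZMGZ has 6 letters with M appearing twice and Z appearing twice.
The number of distinct arrangements is 6!/(2!·2!) = 720/4 = 180.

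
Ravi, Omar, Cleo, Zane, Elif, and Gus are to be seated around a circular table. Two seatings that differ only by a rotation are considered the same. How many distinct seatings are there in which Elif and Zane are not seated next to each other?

All circular seatings of 6 people number (5)! = 120.
Those with Elif next to Zane: fuse the pair into one unit and seat 5 units around a circle — 2·(4)! = 48.
Subtracting, 120 − 48 = 72.

72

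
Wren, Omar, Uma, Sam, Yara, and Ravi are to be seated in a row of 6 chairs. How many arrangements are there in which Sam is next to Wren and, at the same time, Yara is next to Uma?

Treat {Sam,Wren} as one block (2 orders) and {Yara,Uma} as another (2 orders).
That leaves 4 units to arrange: 2 × 2 × 4! = 4 × 24 = 96.

96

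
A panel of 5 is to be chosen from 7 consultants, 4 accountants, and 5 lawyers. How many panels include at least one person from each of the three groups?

Total 5-person selections from all 16: C(16,5) = 4368.
Selections missing a whole group: no consultants → C(9,5) = 126; no accountants → C(12,5) = 792; no lawyers → C(11,5) = 462.
Add back selections omitting two groups (i.e. drawn from a single group): C(7,5) + C(4,5) + C(5,5) = 22.
By inclusion–exclusion: 4368 − 1380 + 22 = 3010.

3010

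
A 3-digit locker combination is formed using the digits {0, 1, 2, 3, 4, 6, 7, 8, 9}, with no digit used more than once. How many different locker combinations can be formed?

504

With no repetition, fill the 3 digits in order: 9 choices, then 8, down to 7.
9 × 8 × 7 = 504.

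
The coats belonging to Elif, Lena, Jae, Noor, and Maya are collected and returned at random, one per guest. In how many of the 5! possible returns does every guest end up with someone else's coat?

44

This is the derangement count D_5: permutations of 5 items with no fixed point.
By inclusion–exclusion this is Σ_{j=0}^{5} (−1)^j C(5,j)·(5−j)!.
Computing: 120 − 120 + 60 − 20 + 5 − 1 = 44.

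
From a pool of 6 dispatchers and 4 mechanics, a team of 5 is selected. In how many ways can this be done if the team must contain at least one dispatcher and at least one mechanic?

246

Total 5-person selections from all 10: C(10,5) = 252.
Selections missing a whole group: no dispatchers → C(4,5) = 0; no mechanics → C(6,5) = 6.
Both groups omitted at once is impossible, so 252 − 6 = 246.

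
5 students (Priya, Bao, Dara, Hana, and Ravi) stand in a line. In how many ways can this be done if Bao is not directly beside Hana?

There are 5! = 120 arrangements in all. If Bao and Hana are adjacent, merging them into one block gives 2·(4)! = 48 arrangements.
Complementary counting: 120 − 48 = 72.

72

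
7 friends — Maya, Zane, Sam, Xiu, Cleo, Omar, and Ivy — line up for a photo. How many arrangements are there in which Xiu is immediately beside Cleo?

Treat {Xiu, Cleo} as a single unit. There are 6 units to order, and the pair itself can be ordered 2 ways.
That gives 2 × 6! = 2 × 720 = 1440.

1440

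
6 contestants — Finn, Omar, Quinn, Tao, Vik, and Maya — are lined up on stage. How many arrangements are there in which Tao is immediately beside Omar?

Glue Tao and Omar into one block (2 internal orders), leaving 5 units to arrange in a row.
So the count is 2·(5)! = 240.

240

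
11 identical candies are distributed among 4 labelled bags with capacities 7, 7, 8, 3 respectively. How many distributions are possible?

194

Ignoring the caps, the number of non-negative solutions to x_1+…+x_4 = 11 is C(14,3) = 364.
Subtract solutions that violate a single cap (substitute x_i' = x_i − (cap_i+1)): x_1 ≥ 8 gives C(6,3) = 20; x_2 ≥ 8 gives C(6,3) = 20; x_3 ≥ 9 gives C(5,3) = 10; x_4 ≥ 4 gives C(10,3) = 120. Together 170.
No two caps can be exceeded simultaneously, so the pair terms are all 0.
By inclusion–exclusion the count is 364 − 170 + 0 = 194.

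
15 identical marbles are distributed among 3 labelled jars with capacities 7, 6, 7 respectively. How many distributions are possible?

By stars and bars, unrestricted non-negative solutions to x_1+…+x_3 = 15 number C(15+2,2) = 136.
Subtract solutions that violate a single cap (substitute x_i' = x_i − (cap_i+1)): x_1 ≥ 8 gives C(9,2) = 36; x_2 ≥ 7 gives C(10,2) = 45; x_3 ≥ 8 gives C(9,2) = 36. Together 117.
Add back pairs where two caps are both exceeded: 1 + 0 + 1 = 2.
By inclusion–exclusion the count is 136 − 117 + 2 = 21.

21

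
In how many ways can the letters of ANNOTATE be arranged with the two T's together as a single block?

Treat the 2 copies of T as a single block. The multiset to arrange is then {TT, A, A, E, N, N, O}, 7 items in all.
That gives (7)!/(2!·2!) = 1260 arrangements.

1260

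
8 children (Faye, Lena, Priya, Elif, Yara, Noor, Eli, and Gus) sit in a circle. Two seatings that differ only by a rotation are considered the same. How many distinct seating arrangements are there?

Fix one person's seat to break rotational symmetry; the remaining 7 people can be arranged in (7)! = 5040 ways.

5040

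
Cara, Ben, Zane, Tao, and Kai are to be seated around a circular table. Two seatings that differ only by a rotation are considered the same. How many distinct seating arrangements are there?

Fix one person's seat to break rotational symmetry; the remaining 4 people can be arranged in (4)! = 24 ways.

24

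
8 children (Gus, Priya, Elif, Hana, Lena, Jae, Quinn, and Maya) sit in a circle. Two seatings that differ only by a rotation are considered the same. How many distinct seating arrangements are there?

Fix one person's seat to break rotational symmetry; the remaining 7 people can be arranged in (7)! = 5040 ways.

5040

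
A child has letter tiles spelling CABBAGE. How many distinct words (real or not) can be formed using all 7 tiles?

Letter multiplicities in CABBAGE: A×2, B×2, C×1, E×1, G×1.
The number of distinct arrangements is 7!/(2!·2!) = 5040/4 = 1260.

1260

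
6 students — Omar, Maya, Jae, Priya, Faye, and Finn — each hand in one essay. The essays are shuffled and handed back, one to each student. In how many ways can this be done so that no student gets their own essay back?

265

Count assignments avoiding every fixed point. For any j of the 6 students fixed to their own essay, the other 6−j can be arranged in (6−j)! ways.
By inclusion–exclusion this is Σ_{j=0}^{6} (−1)^j C(6,j)·(6−j)!.
Computing: 720 − 720 + 360 − 120 + 30 − 6 + 1 = 265.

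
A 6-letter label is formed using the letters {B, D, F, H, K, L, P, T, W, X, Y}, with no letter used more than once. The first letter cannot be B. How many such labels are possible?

The first letter has 11−1 = 10 choices (anything except B).
The remaining 5 letters are filled from the other 10 symbols without repetition: 10 × 9 × 8 × 7 × 6 = 30240.
Total: 10 × 30240 = 302400.

302400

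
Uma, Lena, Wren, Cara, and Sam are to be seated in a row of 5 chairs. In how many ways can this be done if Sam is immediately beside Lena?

Glue Sam and Lena into one block (2 internal orders), leaving 4 units to arrange in a row.
That gives 2 × 4! = 2 × 24 = 48.

48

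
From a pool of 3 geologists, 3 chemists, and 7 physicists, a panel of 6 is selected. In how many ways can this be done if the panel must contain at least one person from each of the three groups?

1302

Total 6-person selections from all 13: C(13,6) = 1716.
Subtract selections that omit an entire group: no geologists → C(10,6) = 210; no chemists → C(10,6) = 210; no physicists → C(6,6) = 1.
Add back selections omitting two groups (i.e. drawn from a single group): C(3,6) + C(3,6) + C(7,6) = 7.
By inclusion–exclusion: 1716 − 421 + 7 = 1302.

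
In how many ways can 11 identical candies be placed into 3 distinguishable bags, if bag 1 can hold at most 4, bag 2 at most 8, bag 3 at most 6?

29

By stars and bars, unrestricted non-negative solutions to x_1+…+x_3 = 11 number C(11+2,2) = 78.
Subtract solutions that violate a single cap (substitute x_i' = x_i − (cap_i+1)): x_1 ≥ 5 gives C(8,2) = 28; x_2 ≥ 9 gives C(4,2) = 6; x_3 ≥ 7 gives C(6,2) = 15. Together 49.
No two caps can be exceeded simultaneously, so the pair terms are all 0.
By inclusion–exclusion the count is 78 − 49 + 0 = 29.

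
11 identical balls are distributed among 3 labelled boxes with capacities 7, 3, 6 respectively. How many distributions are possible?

By stars and bars, unrestricted non-negative solutions to x_1+…+x_3 = 11 number C(11+2,2) = 78.
Subtract solutions that violate a single cap (substitute x_i' = x_i − (cap_i+1)): x_1 ≥ 8 gives C(5,2) = 10; x_2 ≥ 4 gives C(9,2) = 36; x_3 ≥ 7 gives C(6,2) = 15. Together 61.
Add back pairs where two caps are both exceeded: 0 + 0 + 1 = 1.
By inclusion–exclusion the count is 78 − 61 + 1 = 18.

18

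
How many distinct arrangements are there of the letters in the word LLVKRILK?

The 8 letters of LLVKRILK have repeats: K appearing twice and L appearing 3 times.
Dividing 8! = 40320 by 3!·2! = 12 for the repeated letters gives 3360.

3360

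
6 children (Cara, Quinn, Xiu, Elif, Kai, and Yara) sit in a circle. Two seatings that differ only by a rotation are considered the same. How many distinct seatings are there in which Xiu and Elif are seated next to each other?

48

Treat {Xiu, Elif} as one unit (2 internal orders) and seat the resulting 5 units around the table: (4)! circular arrangements.
So 2 × (4)! = 2 × 24 = 48.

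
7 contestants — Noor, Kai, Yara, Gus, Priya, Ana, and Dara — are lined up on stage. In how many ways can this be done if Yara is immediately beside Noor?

Treat {Yara, Noor} as a single unit. There are 6 units to order, and the pair itself can be ordered 2 ways.
That gives 2 × 6! = 2 × 720 = 1440.

1440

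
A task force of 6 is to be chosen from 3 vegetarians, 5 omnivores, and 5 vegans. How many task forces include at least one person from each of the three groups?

Total 6-person selections from all 13: C(13,6) = 1716.
Subtract selections that omit an entire group: no vegetarians → C(10,6) = 210; no omnivores → C(8,6) = 28; no vegans → C(8,6) = 28.
Add back selections omitting two groups (i.e. drawn from a single group): C(3,6) + C(5,6) + C(5,6) = 0.
By inclusion–exclusion: 1716 − 266 + 0 = 1450.

1450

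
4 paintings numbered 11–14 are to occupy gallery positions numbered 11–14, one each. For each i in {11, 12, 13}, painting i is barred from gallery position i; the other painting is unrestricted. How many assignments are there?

11

Let Aᵢ (for i ∈ {11, 12, 13}) be the placements that put painting i in its forbidden gallery position. Any j of these fix j positions, leaving (4−j)! ways to fill the rest, and there are C(3,j) ways to pick which j.
By inclusion–exclusion, the number of valid placements is Σ_{j=0}^{3} (−1)^j C(3,j)·(4−j)!.
Computing: 24 − 18 + 6 − 1 = 11.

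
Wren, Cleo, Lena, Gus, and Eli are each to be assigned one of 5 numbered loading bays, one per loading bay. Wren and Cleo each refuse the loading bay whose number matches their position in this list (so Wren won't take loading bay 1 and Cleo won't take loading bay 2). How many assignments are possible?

Let Aᵢ (for i ∈ {1, 2}) be the placements that put person i in their forbidden loading bay. Any j of these fix j positions, leaving (5−j)! ways to fill the rest, and there are C(2,j) ways to pick which j.
By inclusion–exclusion, the number of valid placements is Σ_{j=0}^{2} (−1)^j C(2,j)·(5−j)!.
Computing: 120 − 48 + 6 = 78.

78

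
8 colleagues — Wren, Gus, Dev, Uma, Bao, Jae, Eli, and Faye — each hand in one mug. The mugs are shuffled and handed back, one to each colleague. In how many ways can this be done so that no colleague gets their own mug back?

This is the derangement count D_8: permutations of 8 items with no fixed point.
By inclusion–exclusion this is Σ_{j=0}^{8} (−1)^j C(8,j)·(8−j)!.
Computing: 40320 − 40320 + 20160 − 6720 + 1680 − 336 + 56 − 8 + 1 = 14833.

14833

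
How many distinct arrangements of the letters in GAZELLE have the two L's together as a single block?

360

Treat the 2 copies of L as a single block. The multiset to arrange is then {LL, A, E, E, G, Z}, 6 items in all.
That gives (6)!/(2!) = 360 arrangements.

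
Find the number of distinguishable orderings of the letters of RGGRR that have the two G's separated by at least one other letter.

6

There are 5!/(3!·2!) = 10 arrangements of RGGRR in total.
Arrangements with the G's together: treat GG as one letter, giving (4)!/(3!) = 4.
Subtracting, 10 − 4 = 6 arrangements keep the G's apart.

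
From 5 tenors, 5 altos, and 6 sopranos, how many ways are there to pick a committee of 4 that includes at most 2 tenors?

1705

Split by how many tenors are chosen (0 through 2).
Sum: C(5,0)·C(11,4) + C(5,1)·C(11,3) + C(5,2)·C(11,2) = 330 + 825 + 550 = 1705.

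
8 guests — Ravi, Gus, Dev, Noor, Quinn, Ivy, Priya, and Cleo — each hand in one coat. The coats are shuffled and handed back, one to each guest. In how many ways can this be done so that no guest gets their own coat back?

14833

This is the derangement count D_8: permutations of 8 items with no fixed point.
By inclusion–exclusion this is Σ_{j=0}^{8} (−1)^j C(8,j)·(8−j)!.
Computing: 40320 − 40320 + 20160 − 6720 + 1680 − 336 + 56 − 8 + 1 = 14833.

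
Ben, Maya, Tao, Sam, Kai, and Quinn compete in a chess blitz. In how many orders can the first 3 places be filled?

120

This is an ordered selection of 3 from 6: P(6,3).
That gives 6 × 5 × 4 = 120.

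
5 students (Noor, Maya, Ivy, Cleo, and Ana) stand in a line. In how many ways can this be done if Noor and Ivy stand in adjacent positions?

Glue Noor and Ivy into one block (2 internal orders), leaving 4 units to arrange in a row.
So the count is 2·(4)! = 48.

48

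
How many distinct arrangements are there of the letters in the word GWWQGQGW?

560

GWWQGQGW has 8 letters with G appearing 3 times, Q appearing twice, and W appearing 3 times.
The number of distinct arrangements is 8!/(3!·3!·2!) = 40320/72 = 560.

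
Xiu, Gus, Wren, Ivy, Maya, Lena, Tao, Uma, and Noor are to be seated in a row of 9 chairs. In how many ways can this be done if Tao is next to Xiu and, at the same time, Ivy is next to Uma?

20160

Treat {Tao,Xiu} as one block (2 orders) and {Ivy,Uma} as another (2 orders).
That leaves 7 units to arrange: 2 × 2 × 7! = 4 × 5040 = 20160.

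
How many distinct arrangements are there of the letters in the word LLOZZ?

30

LLOZZ has 5 letters with L appearing twice and Z appearing twice.
The number of distinct arrangements is 5!/(2!·2!) = 120/4 = 30.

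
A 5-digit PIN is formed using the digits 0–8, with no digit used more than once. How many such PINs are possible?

15120

Choose and order 5 of the 9 symbols: the first digit has 9 options, the next 8, and so on down to 5.
That product is 9 × 8 × 7 × 6 × 5 = 15120.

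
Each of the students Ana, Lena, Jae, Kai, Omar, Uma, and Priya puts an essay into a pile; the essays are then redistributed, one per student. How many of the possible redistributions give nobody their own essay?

1854

This is the derangement count D_7: permutations of 7 items with no fixed point.
By inclusion–exclusion this is Σ_{j=0}^{7} (−1)^j C(7,j)·(7−j)!.
Computing: 5040 − 5040 + 2520 − 840 + 210 − 42 + 7 − 1 = 1854.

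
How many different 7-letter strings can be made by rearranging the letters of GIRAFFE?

2520

GIRAFFE has 7 letters with F appearing twice.
Dividing 7! = 5040 by 2! = 2 for the repeated letters gives 2520.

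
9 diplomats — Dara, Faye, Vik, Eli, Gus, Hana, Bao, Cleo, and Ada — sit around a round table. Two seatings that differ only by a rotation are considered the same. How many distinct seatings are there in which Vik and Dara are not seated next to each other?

All circular seatings of 9 people number (8)! = 40320.
Seatings with Vik beside Dara: treat them as a block with 2 internal orders, giving 2 × (7)! = 10080.
Subtracting, 40320 − 10080 = 30240.

30240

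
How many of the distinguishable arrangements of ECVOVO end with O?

With the last slot taken by O, it remains to arrange the other 5 letters (ECVVO).
Those 5 letters have V appearing twice, giving (5)!/(2!) = 60.

60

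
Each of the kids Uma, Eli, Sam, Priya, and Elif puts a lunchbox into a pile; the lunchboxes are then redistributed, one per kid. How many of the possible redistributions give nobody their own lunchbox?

44

Count assignments avoiding every fixed point. For any j of the 5 kids fixed to their own lunchbox, the other 5−j can be arranged in (5−j)! ways.
By inclusion–exclusion this is Σ_{j=0}^{5} (−1)^j C(5,j)·(5−j)!.
Computing: 120 − 120 + 60 − 20 + 5 − 1 = 44.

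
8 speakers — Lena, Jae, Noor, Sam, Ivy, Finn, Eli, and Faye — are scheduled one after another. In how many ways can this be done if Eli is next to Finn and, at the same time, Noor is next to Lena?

2880

Treat {Eli,Finn} as one block (2 orders) and {Noor,Lena} as another (2 orders).
That leaves 6 units to arrange: 2 × 2 × 6! = 4 × 720 = 2880.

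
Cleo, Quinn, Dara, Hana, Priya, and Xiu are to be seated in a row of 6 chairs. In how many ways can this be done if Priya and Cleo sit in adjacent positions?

Treat {Priya, Cleo} as a single unit. There are 5 units to order, and the pair itself can be ordered 2 ways.
That gives 2 × 5! = 2 × 120 = 240.

240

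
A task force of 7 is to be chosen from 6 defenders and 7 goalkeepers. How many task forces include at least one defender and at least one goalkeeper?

Unrestricted: C(13,7) = 1716 ways to pick any 7 of the 13.
Subtract selections that omit an entire group: no defenders → C(7,7) = 1; no goalkeepers → C(6,7) = 0.
Both groups omitted at once is impossible, so 1716 − 1 = 1715.

1715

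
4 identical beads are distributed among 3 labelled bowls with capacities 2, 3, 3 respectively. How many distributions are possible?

10

Ignoring the caps, the number of non-negative solutions to x_1+…+x_3 = 4 is C(6,2) = 15.
Subtract solutions that violate a single cap (substitute x_i' = x_i − (cap_i+1)): x_1 ≥ 3 gives C(3,2) = 3; x_2 ≥ 4 gives C(2,2) = 1; x_3 ≥ 4 gives C(2,2) = 1. Together 5.
No two caps can be exceeded simultaneously, so the pair terms are all 0.
By inclusion–exclusion the count is 15 − 5 + 0 = 10.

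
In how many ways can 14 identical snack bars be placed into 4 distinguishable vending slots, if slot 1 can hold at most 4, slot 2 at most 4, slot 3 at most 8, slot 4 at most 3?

50

Ignoring the caps, the number of non-negative solutions to x_1+…+x_4 = 14 is C(17,3) = 680.
Subtract solutions that violate a single cap (substitute x_i' = x_i − (cap_i+1)): x_1 ≥ 5 gives C(12,3) = 220; x_2 ≥ 5 gives C(12,3) = 220; x_3 ≥ 9 gives C(8,3) = 56; x_4 ≥ 4 gives C(13,3) = 286. Together 782.
Add back pairs where two caps are both exceeded: 35 + 1 + 56 + 1 + 56 + 4 = 153.
Subtract triples: 0 + 1 + 0 + 0 = 1.
By inclusion–exclusion the count is 680 − 782 + 153 − 1 = 50.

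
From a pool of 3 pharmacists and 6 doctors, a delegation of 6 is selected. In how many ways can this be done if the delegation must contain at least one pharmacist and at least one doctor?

With no constraint there are C(9,6) = 84 possible selections.
Subtract selections that omit an entire group: no pharmacists → C(6,6) = 1; no doctors → C(3,6) = 0.
Both groups omitted at once is impossible, so 84 − 1 = 83.

83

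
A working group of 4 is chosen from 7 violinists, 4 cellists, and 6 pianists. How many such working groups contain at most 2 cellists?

Split by how many cellists are chosen (0 through 2).
Sum: C(4,0)·C(13,4) + C(4,1)·C(13,3) + C(4,2)·C(13,2) = 715 + 1144 + 468 = 2327.

2327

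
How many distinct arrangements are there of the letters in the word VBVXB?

30

Letter multiplicities in VBVXB: B×2, V×2, X×1.
Dividing 5! = 120 by 2!·2! = 4 for the repeated letters gives 30.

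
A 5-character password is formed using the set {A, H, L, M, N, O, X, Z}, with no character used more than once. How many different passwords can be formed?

6720

Choose and order 5 of the 8 symbols: the first character has 8 options, the next 7, and so on down to 4.
8 × 7 × 6 × 5 × 4 = 6720.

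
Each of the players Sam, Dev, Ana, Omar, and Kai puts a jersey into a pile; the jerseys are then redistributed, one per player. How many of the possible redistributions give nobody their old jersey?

44

This is the derangement count D_5: permutations of 5 items with no fixed point.
By inclusion–exclusion this is Σ_{j=0}^{5} (−1)^j C(5,j)·(5−j)!.
Computing: 120 − 120 + 60 − 20 + 5 − 1 = 44.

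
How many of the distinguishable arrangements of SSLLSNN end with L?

60

Fix L in the last position and arrange the remaining 6 letters.
Those 6 letters have N appearing twice and S appearing 3 times, giving (6)!/(3!·2!) = 60.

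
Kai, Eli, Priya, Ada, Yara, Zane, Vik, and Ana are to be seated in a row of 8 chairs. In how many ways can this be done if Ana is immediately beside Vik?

10080

Treat {Ana, Vik} as a single unit. There are 7 units to order, and the pair itself can be ordered 2 ways.
So the count is 2·(7)! = 10080.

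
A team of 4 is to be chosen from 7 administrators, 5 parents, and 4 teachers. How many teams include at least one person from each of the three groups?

Unrestricted: C(16,4) = 1820 ways to pick any 4 of the 16.
Subtract selections that omit an entire group: no administrators → C(9,4) = 126; no parents → C(11,4) = 330; no teachers → C(12,4) = 495.
Add back selections omitting two groups (i.e. drawn from a single group): C(7,4) + C(5,4) + C(4,4) = 41.
By inclusion–exclusion: 1820 − 951 + 41 = 910.

910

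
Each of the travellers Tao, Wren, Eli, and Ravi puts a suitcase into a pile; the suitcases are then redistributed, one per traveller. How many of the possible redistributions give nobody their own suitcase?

Let Aᵢ be the assignments in which traveller i gets their own suitcase. We want the size of the complement of A₁∪…∪A_4.
By inclusion–exclusion this is Σ_{j=0}^{4} (−1)^j C(4,j)·(4−j)!.
Computing: 24 − 24 + 12 − 4 + 1 = 9.

9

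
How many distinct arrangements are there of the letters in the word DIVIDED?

The 7 letters of DIVIDED have repeats: D appearing 3 times and I appearing twice.
So there are 7! / (3!·2!) = 420 distinguishable arrangements.

420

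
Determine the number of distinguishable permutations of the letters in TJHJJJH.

The 7 letters of TJHJJJH have repeats: H appearing twice and J appearing 4 times.
Dividing 7! = 5040 by 4!·2! = 48 for the repeated letters gives 105.

105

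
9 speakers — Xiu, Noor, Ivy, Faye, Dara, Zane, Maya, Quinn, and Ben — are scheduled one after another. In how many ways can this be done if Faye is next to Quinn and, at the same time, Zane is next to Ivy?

Treat {Faye,Quinn} as one block (2 orders) and {Zane,Ivy} as another (2 orders).
That leaves 7 units to arrange: 2 × 2 × 7! = 4 × 5040 = 20160.

20160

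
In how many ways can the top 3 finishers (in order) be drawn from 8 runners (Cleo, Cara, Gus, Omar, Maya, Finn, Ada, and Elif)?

There are 8 choices for 1st place, 7 for 2nd, and 6 for 3rd.
That gives 8 × 7 × 6 = 336.

336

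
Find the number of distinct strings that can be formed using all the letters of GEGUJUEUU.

The 9 letters of GEGUJUEUU have repeats: E appearing twice, G appearing twice, and U appearing 4 times.
Dividing 9! = 362880 by 4!·2!·2! = 96 for the repeated letters gives 3780.

3780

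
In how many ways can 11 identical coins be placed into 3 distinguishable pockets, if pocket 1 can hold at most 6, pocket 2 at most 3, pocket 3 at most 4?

6

By stars and bars, unrestricted non-negative solutions to x_1+…+x_3 = 11 number C(11+2,2) = 78.
Subtract solutions that violate a single cap (substitute x_i' = x_i − (cap_i+1)): x_1 ≥ 7 gives C(6,2) = 15; x_2 ≥ 4 gives C(9,2) = 36; x_3 ≥ 5 gives C(8,2) = 28. Together 79.
Add back pairs where two caps are both exceeded: 1 + 0 + 6 = 7.
By inclusion–exclusion the count is 78 − 79 + 7 = 6.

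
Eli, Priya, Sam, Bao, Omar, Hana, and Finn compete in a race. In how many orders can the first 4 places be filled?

840

There are 7 choices for 1st place, 6 for 2nd, and so on down to 4 for position 4.
That gives 7 × 6 × 5 × 4 = 840.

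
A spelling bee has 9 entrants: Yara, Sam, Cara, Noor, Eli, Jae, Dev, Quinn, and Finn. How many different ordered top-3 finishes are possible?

504

This is an ordered selection of 3 from 9: P(9,3).
That gives 9 × 8 × 7 = 504.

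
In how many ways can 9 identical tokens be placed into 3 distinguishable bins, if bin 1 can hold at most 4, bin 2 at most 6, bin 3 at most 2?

9

Ignoring the caps, the number of non-negative solutions to x_1+…+x_3 = 9 is C(11,2) = 55.
Subtract solutions that violate a single cap (substitute x_i' = x_i − (cap_i+1)): x_1 ≥ 5 gives C(6,2) = 15; x_2 ≥ 7 gives C(4,2) = 6; x_3 ≥ 3 gives C(8,2) = 28. Together 49.
Add back pairs where two caps are both exceeded: 0 + 3 + 0 = 3.
By inclusion–exclusion the count is 55 − 49 + 3 = 9.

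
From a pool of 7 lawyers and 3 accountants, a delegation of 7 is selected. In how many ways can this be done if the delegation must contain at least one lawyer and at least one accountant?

With no constraint there are C(10,7) = 120 possible selections.
Selections missing a whole group: no lawyers → C(3,7) = 0; no accountants → C(7,7) = 1.
Both groups omitted at once is impossible, so 120 − 1 = 119.

119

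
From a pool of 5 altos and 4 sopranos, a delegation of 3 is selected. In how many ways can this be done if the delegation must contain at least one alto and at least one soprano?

70

With no constraint there are C(9,3) = 84 possible selections.
Subtract selections that omit an entire group: no altos → C(4,3) = 4; no sopranos → C(5,3) = 10.
Both groups omitted at once is impossible, so 84 − 14 = 70.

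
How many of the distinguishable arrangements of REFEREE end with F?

Fix F in the last position and arrange the remaining 6 letters.
Those 6 letters have E appearing 4 times and R appearing twice, giving (6)!/(4!·2!) = 15.

15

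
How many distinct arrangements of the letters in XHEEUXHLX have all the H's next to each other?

Treat the 2 copies of H as a single block. The multiset to arrange is then {HH, E, E, L, U, X, X, X}, 8 items in all.
That gives (8)!/(3!·2!) = 3360 arrangements.

3360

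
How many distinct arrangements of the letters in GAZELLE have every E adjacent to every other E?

Treat the 2 copies of E as a single block. The multiset to arrange is then {EE, A, G, L, L, Z}, 6 items in all.
That gives (6)!/(2!) = 360 arrangements.

360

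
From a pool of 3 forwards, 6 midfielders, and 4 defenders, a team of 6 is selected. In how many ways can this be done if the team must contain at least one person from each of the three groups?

1416

Total 6-person selections from all 13: C(13,6) = 1716.
Subtract selections that omit an entire group: no forwards → C(10,6) = 210; no midfielders → C(7,6) = 7; no defenders → C(9,6) = 84.
Add back selections omitting two groups (i.e. drawn from a single group): C(3,6) + C(6,6) + C(4,6) = 1.
By inclusion–exclusion: 1716 − 301 + 1 = 1416.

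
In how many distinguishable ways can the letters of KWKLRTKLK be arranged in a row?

The 9 letters of KWKLRTKLK have repeats: K appearing 4 times and L appearing twice.
So there are 9! / (4!·2!) = 7560 distinguishable arrangements.

7560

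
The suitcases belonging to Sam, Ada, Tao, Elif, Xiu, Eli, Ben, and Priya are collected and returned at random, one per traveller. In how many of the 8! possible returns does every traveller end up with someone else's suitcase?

14833

Count assignments avoiding every fixed point. For any j of the 8 travellers fixed to their own suitcase, the other 8−j can be arranged in (8−j)! ways.
By inclusion–exclusion this is Σ_{j=0}^{8} (−1)^j C(8,j)·(8−j)!.
Computing: 40320 − 40320 + 20160 − 6720 + 1680 − 336 + 56 − 8 + 1 = 14833.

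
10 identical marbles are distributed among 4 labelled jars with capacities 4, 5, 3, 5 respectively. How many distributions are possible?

Without the upper bounds there are C(13,3) = 286 ways to split 10 among 4 jars.
Subtract solutions that violate a single cap (substitute x_i' = x_i − (cap_i+1)): x_1 ≥ 5 gives C(8,3) = 56; x_2 ≥ 6 gives C(7,3) = 35; x_3 ≥ 4 gives C(9,3) = 84; x_4 ≥ 6 gives C(7,3) = 35. Together 210.
Add back pairs where two caps are both exceeded: 0 + 4 + 0 + 1 + 0 + 1 = 6.
By inclusion–exclusion the count is 286 − 210 + 6 = 82.

82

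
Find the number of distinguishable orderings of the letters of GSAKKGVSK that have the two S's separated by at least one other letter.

11760

There are 9!/(3!·2!·2!) = 15120 arrangements of GSAKKGVSK in total.
If the two S's are adjacent, glue them into one block, leaving 8 items to arrange: (8)!/(3!·2!) = 3360 ways.
Subtracting, 15120 − 3360 = 11760 arrangements keep the S's apart.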